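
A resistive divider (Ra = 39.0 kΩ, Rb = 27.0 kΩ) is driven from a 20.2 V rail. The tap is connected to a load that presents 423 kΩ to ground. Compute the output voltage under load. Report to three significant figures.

The load sits in parallel with Rb: Rb‖R_L = (27.0 × 423) / (27.0 + 423) = 25.38 kΩ.
V_out = 20.2 × 25.38 / (39.0 + 25.38) = 20.2 × 25.38/64.38 = 7.96 V.

V_out ≈ 7.96 V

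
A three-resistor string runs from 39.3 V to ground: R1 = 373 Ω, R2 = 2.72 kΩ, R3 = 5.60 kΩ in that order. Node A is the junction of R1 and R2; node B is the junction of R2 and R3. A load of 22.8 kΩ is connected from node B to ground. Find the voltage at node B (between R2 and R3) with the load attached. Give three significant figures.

V ≈ 23.3 V

At node B, R3 is in parallel with the load: R3‖R_L = 4496 Ω.
Below node A the resistance is R2 + (R3‖R_L) = 7216 Ω, so V_A = 39.3 × 7216/7589 = 37.37 V.
Then V_B = V_A × (R3‖R_L)/(R2 + R3‖R_L) = 37.37 × 4496/7216 = 23.3 V.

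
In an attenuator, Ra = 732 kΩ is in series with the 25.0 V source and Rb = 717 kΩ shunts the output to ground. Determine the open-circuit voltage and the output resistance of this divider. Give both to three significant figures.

V_th is the open-circuit tap voltage: 25.0 × 717/(732 + 717) = 12.4 V.
With the supply zeroed, Ra and Rb appear in parallel from the tap: R_th = Ra‖Rb = (732 × 717)/1449 = 362 kΩ.

V_th = 12.4 V, R_th = 362 kΩ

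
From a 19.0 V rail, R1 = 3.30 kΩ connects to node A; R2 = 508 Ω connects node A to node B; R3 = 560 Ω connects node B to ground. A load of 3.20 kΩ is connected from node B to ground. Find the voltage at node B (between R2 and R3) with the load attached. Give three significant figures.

At node B, R3 is in parallel with the load: R3‖R_L = 476.6 Ω.
Below node A the resistance is R2 + (R3‖R_L) = 984.6 Ω, so V_A = 19.0 × 984.6/4285 = 4.366 V.
Then V_B = V_A × (R3‖R_L)/(R2 + R3‖R_L) = 4.366 × 476.6/984.6 = 2.11 V.

V ≈ 2.11 V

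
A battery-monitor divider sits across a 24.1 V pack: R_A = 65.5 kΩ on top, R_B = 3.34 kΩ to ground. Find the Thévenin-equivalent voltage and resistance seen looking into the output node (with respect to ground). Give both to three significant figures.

V_th is the open-circuit tap voltage: 24.1 × 3.34/(65.5 + 3.34) = 1.17 V.
With the supply zeroed, R_A and R_B appear in parallel from the tap: R_th = R_A‖R_B = (65.5 × 3.34)/68.84 = 3.18 kΩ.

V_th = 1.17 V, R_th = 3.18 kΩ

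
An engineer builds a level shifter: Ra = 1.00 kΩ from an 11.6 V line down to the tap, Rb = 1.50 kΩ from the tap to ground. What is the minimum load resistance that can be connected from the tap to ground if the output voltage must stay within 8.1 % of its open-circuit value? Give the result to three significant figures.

Output resistance R_th = Ra‖Rb = (1000 × 1500)/2500 = 600.0 Ω.
The fractional drop is R_th/(R_th + R_L); requiring this ≤ 0.0810 gives R_L ≥ R_th(1/0.0810 − 1) = 600.0 × 11.35 = 6.81 kΩ.

R_L(min) ≈ 6.81 kΩ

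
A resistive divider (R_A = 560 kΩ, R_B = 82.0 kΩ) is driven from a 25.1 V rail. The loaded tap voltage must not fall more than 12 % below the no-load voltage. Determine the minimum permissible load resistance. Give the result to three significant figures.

R_L(min) ≈ 525 kΩ

Output resistance R_th = R_A‖R_B = (560 × 82.0)/642.0 = 71.53 kΩ.
The fractional drop is R_th/(R_th + R_L); requiring this ≤ 0.120 gives R_L ≥ R_th(1/0.120 − 1) = 71.53 × 7.333 = 525 kΩ.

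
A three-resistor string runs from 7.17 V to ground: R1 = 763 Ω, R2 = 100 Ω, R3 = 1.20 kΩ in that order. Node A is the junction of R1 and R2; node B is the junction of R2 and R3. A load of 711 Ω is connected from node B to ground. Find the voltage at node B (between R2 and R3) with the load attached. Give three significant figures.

At node B, R3 is in parallel with the load: R3‖R_L = 446.5 Ω.
Below node A the resistance is R2 + (R3‖R_L) = 546.5 Ω, so V_A = 7.17 × 546.5/1309 = 2.992 V.
Then V_B = V_A × (R3‖R_L)/(R2 + R3‖R_L) = 2.992 × 446.5/546.5 = 2.44 V.

V ≈ 2.44 V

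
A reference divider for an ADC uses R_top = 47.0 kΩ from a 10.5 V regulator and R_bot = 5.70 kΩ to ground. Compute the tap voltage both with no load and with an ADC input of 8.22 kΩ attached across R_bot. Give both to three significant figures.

Unloaded: 1.14 V; loaded: 0.702 V

Open-circuit: V = 10.5 × 5.70/(47.0 + 5.70) = 1.14 V.
With the load, R_bot becomes R_bot‖R_L = 3.366 kΩ, so V = 10.5 × 3.366/50.37 = 0.702 V.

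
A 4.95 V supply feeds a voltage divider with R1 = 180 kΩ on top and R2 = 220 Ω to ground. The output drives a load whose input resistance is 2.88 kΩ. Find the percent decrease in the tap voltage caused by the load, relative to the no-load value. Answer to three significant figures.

The divider's output (Thévenin) resistance is R1‖R2 = 219.7 Ω.
Fractional drop under load = R_th/(R_th + R_L) = 219.7 / (219.7 + 2880) = 0.07089.
So the output falls by 7.09 %.

7.09 %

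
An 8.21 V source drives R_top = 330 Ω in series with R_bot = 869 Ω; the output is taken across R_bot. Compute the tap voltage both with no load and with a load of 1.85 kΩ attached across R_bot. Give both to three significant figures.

Unloaded: 5.95 V; loaded: 5.27 V

Open-circuit: V = 8.21 × 869/(330 + 869) = 5.95 V.
With the load, R_bot becomes R_bot‖R_L = 591.3 Ω, so V = 8.21 × 591.3/921.3 = 5.27 V.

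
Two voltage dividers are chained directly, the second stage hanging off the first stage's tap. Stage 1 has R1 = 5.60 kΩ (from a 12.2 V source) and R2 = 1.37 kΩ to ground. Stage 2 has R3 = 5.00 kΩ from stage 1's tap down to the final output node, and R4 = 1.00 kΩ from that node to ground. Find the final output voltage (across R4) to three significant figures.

Stage 2 presents R3+R4 = 6.000 kΩ as a load on stage 1's tap.
Stage 1's lower leg becomes R2‖(R3+R4) = 1.115 kΩ, so V_mid = 12.2 × 1.115/6.715 = 2.026 V.
Stage 2 is itself unloaded: V_out = V_mid × R4/(R3+R4) = 2.026 × 1.00/6.000 = 0.338 V.

V_out ≈ 0.338 V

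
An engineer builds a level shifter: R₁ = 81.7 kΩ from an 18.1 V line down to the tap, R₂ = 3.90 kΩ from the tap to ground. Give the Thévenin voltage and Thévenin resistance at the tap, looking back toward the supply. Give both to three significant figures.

V_th is the open-circuit tap voltage: 18.1 × 3.90/(81.7 + 3.90) = 0.825 V.
With the supply zeroed, R₁ and R₂ appear in parallel from the tap: R_th = R₁‖R₂ = (81.7 × 3.90)/85.60 = 3.72 kΩ.

V_th = 0.825 V, R_th = 3.72 kΩ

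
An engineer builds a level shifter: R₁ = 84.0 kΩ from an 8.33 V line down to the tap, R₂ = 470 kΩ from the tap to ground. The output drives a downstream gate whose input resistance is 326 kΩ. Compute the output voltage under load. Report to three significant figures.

The load sits in parallel with R₂: R₂‖R_L = (470 × 326) / (470 + 326) = 192.5 kΩ.
V_out = 8.33 × 192.5 / (84.0 + 192.5) = 8.33 × 192.5/276.5 = 5.80 V.
(Unloaded it would have been 7.07 V.)

V_out ≈ 5.80 V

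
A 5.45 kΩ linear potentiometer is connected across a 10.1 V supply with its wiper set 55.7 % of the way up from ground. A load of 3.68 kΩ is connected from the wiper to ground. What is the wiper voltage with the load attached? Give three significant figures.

V ≈ 4.12 V

The wiper splits the pot into (1−α)R = 2.414 kΩ above and αR = 3.036 kΩ below.
Lower section ‖ load = 1.663 kΩ.
V_wiper = 10.1 × 1.663/(2.414 + 1.663) = 4.12 V.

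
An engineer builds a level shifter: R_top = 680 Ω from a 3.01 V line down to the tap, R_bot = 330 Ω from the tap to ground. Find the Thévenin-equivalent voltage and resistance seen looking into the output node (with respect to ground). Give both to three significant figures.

V_th is the open-circuit tap voltage: 3.01 × 330/(680 + 330) = 0.983 V.
With the supply zeroed, R_top and R_bot appear in parallel from the tap: R_th = R_top‖R_bot = (680 × 330)/1010 = 222 Ω.

V_th = 0.983 V, R_th = 222 Ω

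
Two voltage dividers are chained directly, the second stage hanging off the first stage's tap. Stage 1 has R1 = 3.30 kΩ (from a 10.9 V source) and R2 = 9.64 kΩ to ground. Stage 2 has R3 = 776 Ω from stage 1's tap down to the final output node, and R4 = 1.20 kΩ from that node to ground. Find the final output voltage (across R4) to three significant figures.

V_out ≈ 2.20 V

Stage 2 presents R3+R4 = 1976 Ω as a load on stage 1's tap.
Stage 1's lower leg becomes R2‖(R3+R4) = 1640 Ω, so V_mid = 10.9 × 1640/4940 = 3.618 V.
Stage 2 is itself unloaded: V_out = V_mid × R4/(R3+R4) = 3.618 × 1200/1976 = 2.20 V.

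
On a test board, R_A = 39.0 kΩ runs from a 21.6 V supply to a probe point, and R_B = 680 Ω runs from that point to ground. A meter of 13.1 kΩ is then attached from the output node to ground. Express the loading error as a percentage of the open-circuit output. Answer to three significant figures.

4.85 %

The divider's output (Thévenin) resistance is R_A‖R_B = 668.3 Ω.
Fractional drop under load = R_th/(R_th + R_L) = 668.3 / (668.3 + 13100) = 0.04854.
So the output falls by 4.85 %.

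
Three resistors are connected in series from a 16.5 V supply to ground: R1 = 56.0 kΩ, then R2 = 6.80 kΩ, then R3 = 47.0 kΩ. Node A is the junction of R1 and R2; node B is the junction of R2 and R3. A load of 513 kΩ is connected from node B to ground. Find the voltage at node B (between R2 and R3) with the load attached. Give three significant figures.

V ≈ 6.71 V

At node B, R3 is in parallel with the load: R3‖R_L = 43.06 kΩ.
Below node A the resistance is R2 + (R3‖R_L) = 49.86 kΩ, so V_A = 16.5 × 49.86/105.9 = 7.771 V.
Then V_B = V_A × (R3‖R_L)/(R2 + R3‖R_L) = 7.771 × 43.06/49.86 = 6.71 V.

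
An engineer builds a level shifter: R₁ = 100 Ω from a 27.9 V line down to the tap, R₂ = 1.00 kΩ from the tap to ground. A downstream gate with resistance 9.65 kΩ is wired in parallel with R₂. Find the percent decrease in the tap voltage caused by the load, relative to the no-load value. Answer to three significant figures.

0.933 %

The divider's output (Thévenin) resistance is R₁‖R₂ = 90.91 Ω.
Fractional drop under load = R_th/(R_th + R_L) = 90.91 / (90.91 + 9650) = 0.009333.
So the output falls by 0.933 %.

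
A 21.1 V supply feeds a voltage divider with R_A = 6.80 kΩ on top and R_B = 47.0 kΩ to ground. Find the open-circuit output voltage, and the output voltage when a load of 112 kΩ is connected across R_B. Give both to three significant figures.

Open-circuit: V = 21.1 × 47.0/(6.80 + 47.0) = 18.4 V.
With the load, R_B becomes R_B‖R_L = 33.11 kΩ, so V = 21.1 × 33.11/39.91 = 17.5 V.

Unloaded: 18.4 V; loaded: 17.5 V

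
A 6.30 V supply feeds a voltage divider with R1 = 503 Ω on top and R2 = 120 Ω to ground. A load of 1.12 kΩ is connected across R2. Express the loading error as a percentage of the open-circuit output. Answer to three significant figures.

The divider's output (Thévenin) resistance is R1‖R2 = 96.89 Ω.
Fractional drop under load = R_th/(R_th + R_L) = 96.89 / (96.89 + 1120) = 0.07962.
So the output falls by 7.96 %.

7.96 %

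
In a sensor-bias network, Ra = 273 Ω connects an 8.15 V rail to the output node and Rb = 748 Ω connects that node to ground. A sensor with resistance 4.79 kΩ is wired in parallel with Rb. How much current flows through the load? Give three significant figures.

I_L ≈ 1.20 mA

Rb‖R_L = 647.0 Ω; V_out = 8.15 × 647.0/920.0 = 5.731 V.
I_L = V_out / R_L = 5.731 / 4.79 kΩ = 1.20 mA.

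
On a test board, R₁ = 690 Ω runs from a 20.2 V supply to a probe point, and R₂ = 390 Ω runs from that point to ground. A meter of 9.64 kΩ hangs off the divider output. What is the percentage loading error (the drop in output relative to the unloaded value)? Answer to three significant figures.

2.52 %

The divider's output (Thévenin) resistance is R₁‖R₂ = 249.2 Ω.
Fractional drop under load = R_th/(R_th + R_L) = 249.2 / (249.2 + 9640) = 0.02520.
So the output falls by 2.52 %.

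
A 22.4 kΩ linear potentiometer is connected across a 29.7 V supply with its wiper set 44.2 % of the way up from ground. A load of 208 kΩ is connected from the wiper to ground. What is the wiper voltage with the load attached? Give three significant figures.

V ≈ 12.8 V

The wiper splits the pot into (1−α)R = 12.50 kΩ above and αR = 9.901 kΩ below.
Lower section ‖ load = 9.451 kΩ.
V_wiper = 29.7 × 9.451/(12.50 + 9.451) = 12.8 V.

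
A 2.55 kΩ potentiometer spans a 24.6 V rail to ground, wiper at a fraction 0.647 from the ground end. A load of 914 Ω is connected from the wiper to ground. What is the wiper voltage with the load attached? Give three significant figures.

The wiper splits the pot into (1−α)R = 900.1 Ω above and αR = 1650 Ω below.
Lower section ‖ load = 588.2 Ω.
V_wiper = 24.6 × 588.2/(900.1 + 588.2) = 9.72 V.

V ≈ 9.72 V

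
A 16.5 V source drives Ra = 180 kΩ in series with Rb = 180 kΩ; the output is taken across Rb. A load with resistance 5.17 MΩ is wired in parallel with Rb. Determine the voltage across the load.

The load sits in parallel with Rb: Rb‖R_L = (180 × 5170) / (180 + 5170) = 173.9 kΩ.
V_out = 16.5 × 173.9 / (180 + 173.9) = 16.5 × 173.9/353.9 = 8.11 V.
(Unloaded it would have been 8.25 V.)

V_out ≈ 8.11 V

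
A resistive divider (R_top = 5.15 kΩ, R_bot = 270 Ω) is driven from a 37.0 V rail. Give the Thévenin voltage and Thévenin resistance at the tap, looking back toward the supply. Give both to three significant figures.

V_th = 1.84 V, R_th = 257 Ω

V_th is the open-circuit tap voltage: 37.0 × 270/(5150 + 270) = 1.84 V.
With the supply zeroed, R_top and R_bot appear in parallel from the tap: R_th = R_top‖R_bot = (5150 × 270)/5420 = 257 Ω.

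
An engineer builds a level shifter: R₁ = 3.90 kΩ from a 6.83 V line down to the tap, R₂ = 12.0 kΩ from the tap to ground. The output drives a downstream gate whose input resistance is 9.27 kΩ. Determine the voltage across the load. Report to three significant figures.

V_out ≈ 3.91 V

The load sits in parallel with R₂: R₂‖R_L = (12.0 × 9.27) / (12.0 + 9.27) = 5.230 kΩ.
V_out = 6.83 × 5.230 / (3.90 + 5.230) = 6.83 × 5.230/9.130 = 3.91 V.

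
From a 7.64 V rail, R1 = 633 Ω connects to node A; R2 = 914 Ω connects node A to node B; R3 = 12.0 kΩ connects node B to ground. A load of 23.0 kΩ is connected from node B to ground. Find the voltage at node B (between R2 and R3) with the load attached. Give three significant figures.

V ≈ 6.39 V

At node B, R3 is in parallel with the load: R3‖R_L = 7886 Ω.
Below node A the resistance is R2 + (R3‖R_L) = 8800 Ω, so V_A = 7.64 × 8800/9433 = 7.127 V.
Then V_B = V_A × (R3‖R_L)/(R2 + R3‖R_L) = 7.127 × 7886/8800 = 6.39 V.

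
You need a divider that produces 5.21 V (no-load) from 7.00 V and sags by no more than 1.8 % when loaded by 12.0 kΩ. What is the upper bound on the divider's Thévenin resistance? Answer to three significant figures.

R_th ≤ 220 Ω

Loading drop = R_th/(R_th + R_L) ≤ 0.0180, so R_th ≤ R_L · ε/(1−ε) = 12.0 kΩ × 0.0180/0.9820 = 220 Ω.
(Any R1, R2 with R2/(R1+R2) = 0.744 and R1‖R2 ≤ 220 Ω will meet the spec.)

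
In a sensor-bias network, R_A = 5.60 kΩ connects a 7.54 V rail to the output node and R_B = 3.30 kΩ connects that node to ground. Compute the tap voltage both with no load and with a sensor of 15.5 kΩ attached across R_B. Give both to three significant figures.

Unloaded: 2.80 V; loaded: 2.47 V

Open-circuit: V = 7.54 × 3.30/(5.60 + 3.30) = 2.80 V.
With the load, R_B becomes R_B‖R_L = 2.721 kΩ, so V = 7.54 × 2.721/8.321 = 2.47 V.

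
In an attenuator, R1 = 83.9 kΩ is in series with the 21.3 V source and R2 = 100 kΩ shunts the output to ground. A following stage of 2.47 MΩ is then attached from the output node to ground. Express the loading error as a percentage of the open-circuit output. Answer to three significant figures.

1.81 %

The divider's output (Thévenin) resistance is R1‖R2 = 45.62 kΩ.
Fractional drop under load = R_th/(R_th + R_L) = 45.62 / (45.62 + 2470) = 0.01814.
So the output falls by 1.81 %.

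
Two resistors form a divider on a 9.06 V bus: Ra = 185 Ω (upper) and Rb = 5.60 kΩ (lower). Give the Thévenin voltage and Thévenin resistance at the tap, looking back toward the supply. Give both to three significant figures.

V_th is the open-circuit tap voltage: 9.06 × 5600/(185 + 5600) = 8.77 V.
With the supply zeroed, Ra and Rb appear in parallel from the tap: R_th = Ra‖Rb = (185 × 5600)/5785 = 179 Ω.

V_th = 8.77 V, R_th = 179 Ω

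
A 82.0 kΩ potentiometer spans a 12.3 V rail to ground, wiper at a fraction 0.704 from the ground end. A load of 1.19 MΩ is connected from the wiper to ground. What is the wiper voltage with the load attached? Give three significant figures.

The wiper splits the pot into (1−α)R = 24.27 kΩ above and αR = 57.73 kΩ below.
Lower section ‖ load = 55.06 kΩ.
V_wiper = 12.3 × 55.06/(24.27 + 55.06) = 8.54 V.

V ≈ 8.54 V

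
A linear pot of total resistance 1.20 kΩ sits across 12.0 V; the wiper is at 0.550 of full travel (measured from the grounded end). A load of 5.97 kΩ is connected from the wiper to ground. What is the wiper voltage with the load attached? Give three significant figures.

V ≈ 6.29 V

The wiper splits the pot into (1−α)R = 540.0 Ω above and αR = 660.0 Ω below.
Lower section ‖ load = 594.3 Ω.
V_wiper = 12.0 × 594.3/(540.0 + 594.3) = 6.29 V.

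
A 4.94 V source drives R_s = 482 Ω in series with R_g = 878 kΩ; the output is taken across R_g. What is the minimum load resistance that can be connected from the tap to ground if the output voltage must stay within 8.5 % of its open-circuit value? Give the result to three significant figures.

Output resistance R_th = R_s‖R_g = (482 × 878000)/878500 = 481.7 Ω.
The fractional drop is R_th/(R_th + R_L); requiring this ≤ 0.0850 gives R_L ≥ R_th(1/0.0850 − 1) = 481.7 × 10.76 = 5.19 kΩ.

R_L(min) ≈ 5.19 kΩ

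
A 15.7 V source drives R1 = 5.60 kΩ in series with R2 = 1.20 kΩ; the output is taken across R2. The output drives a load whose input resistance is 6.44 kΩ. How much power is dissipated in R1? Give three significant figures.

P ≈ 31.6 mW

Total resistance from the source is R1 + (R2‖R_L) = 6.612 kΩ, so I = 15.7/6.612 kΩ = 2.375 mA.
P = I²·R1 = (2.375 mA)² × 5.60 kΩ = 31.6 mW.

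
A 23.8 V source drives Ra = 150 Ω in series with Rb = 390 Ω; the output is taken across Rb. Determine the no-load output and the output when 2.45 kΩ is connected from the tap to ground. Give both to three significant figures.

Open-circuit: V = 23.8 × 390/(150 + 390) = 17.2 V.
With the load, Rb becomes Rb‖R_L = 336.4 Ω, so V = 23.8 × 336.4/486.4 = 16.5 V.

Unloaded: 17.2 V; loaded: 16.5 V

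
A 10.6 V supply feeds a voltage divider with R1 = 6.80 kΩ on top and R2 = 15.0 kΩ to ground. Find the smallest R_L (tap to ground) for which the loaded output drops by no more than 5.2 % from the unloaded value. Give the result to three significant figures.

Output resistance R_th = R1‖R2 = (6.80 × 15.0)/21.80 = 4.679 kΩ.
The fractional drop is R_th/(R_th + R_L); requiring this ≤ 0.0520 gives R_L ≥ R_th(1/0.0520 − 1) = 4.679 × 18.23 = 85.3 kΩ.

R_L(min) ≈ 85.3 kΩ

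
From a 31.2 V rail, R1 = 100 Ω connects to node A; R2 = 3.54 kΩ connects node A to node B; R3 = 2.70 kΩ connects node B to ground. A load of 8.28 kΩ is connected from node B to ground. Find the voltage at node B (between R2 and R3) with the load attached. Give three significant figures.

At node B, R3 is in parallel with the load: R3‖R_L = 2036 Ω.
Below node A the resistance is R2 + (R3‖R_L) = 5576 Ω, so V_A = 31.2 × 5576/5676 = 30.65 V.
Then V_B = V_A × (R3‖R_L)/(R2 + R3‖R_L) = 30.65 × 2036/5576 = 11.2 V.

V ≈ 11.2 V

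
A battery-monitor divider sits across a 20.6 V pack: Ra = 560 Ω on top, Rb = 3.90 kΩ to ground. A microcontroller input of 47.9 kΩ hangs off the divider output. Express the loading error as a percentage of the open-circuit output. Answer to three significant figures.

The divider's output (Thévenin) resistance is Ra‖Rb = 489.7 Ω.
Fractional drop under load = R_th/(R_th + R_L) = 489.7 / (489.7 + 47900) = 0.01012.
So the output falls by 1.01 %.

1.01 %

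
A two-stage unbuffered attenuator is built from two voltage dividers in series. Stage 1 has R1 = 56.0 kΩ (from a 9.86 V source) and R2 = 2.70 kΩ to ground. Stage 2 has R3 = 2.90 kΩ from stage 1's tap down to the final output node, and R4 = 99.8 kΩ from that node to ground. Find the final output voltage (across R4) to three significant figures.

V_out ≈ 0.430 V

Stage 2 presents R3+R4 = 102.7 kΩ as a load on stage 1's tap.
Stage 1's lower leg becomes R2‖(R3+R4) = 2.631 kΩ, so V_mid = 9.86 × 2.631/58.63 = 0.4424 V.
Stage 2 is itself unloaded: V_out = V_mid × R4/(R3+R4) = 0.4424 × 99.8/102.7 = 0.430 V.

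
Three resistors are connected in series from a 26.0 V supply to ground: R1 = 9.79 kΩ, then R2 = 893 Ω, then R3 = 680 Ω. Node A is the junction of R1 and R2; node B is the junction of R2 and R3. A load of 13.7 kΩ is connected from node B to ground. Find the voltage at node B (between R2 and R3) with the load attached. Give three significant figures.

V ≈ 1.49 V

At node B, R3 is in parallel with the load: R3‖R_L = 647.8 Ω.
Below node A the resistance is R2 + (R3‖R_L) = 1541 Ω, so V_A = 26.0 × 1541/11330 = 3.536 V.
Then V_B = V_A × (R3‖R_L)/(R2 + R3‖R_L) = 3.536 × 647.8/1541 = 1.49 V.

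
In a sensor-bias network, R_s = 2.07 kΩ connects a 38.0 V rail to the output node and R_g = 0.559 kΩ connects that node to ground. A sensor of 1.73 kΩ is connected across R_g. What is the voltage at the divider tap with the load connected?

The load sits in parallel with R_g: R_g‖R_L = (559 × 1730) / (559 + 1730) = 422.5 Ω.
V_out = 38.0 × 422.5 / (2070 + 422.5) = 38.0 × 422.5/2492 = 6.44 V.

V_out ≈ 6.44 V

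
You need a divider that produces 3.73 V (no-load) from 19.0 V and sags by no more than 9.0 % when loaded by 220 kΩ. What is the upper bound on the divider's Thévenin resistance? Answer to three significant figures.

Loading drop = R_th/(R_th + R_L) ≤ 0.0900, so R_th ≤ R_L · ε/(1−ε) = 220 kΩ × 0.0900/0.9100 = 21.8 kΩ.
(Any R1, R2 with R2/(R1+R2) = 0.196 and R1‖R2 ≤ 21.8 kΩ will meet the spec.)

R_th ≤ 21.8 kΩ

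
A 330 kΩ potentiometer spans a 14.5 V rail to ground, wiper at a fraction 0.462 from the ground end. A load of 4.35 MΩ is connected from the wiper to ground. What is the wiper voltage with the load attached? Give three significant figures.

The wiper splits the pot into (1−α)R = 177.5 kΩ above and αR = 152.5 kΩ below.
Lower section ‖ load = 147.3 kΩ.
V_wiper = 14.5 × 147.3/(177.5 + 147.3) = 6.58 V.

V ≈ 6.58 V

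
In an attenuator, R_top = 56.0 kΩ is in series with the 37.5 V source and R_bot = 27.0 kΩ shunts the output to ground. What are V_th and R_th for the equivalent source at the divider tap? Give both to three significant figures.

V_th is the open-circuit tap voltage: 37.5 × 27.0/(56.0 + 27.0) = 12.2 V.
With the supply zeroed, R_top and R_bot appear in parallel from the tap: R_th = R_top‖R_bot = (56.0 × 27.0)/83.00 = 18.2 kΩ.

V_th = 12.2 V, R_th = 18.2 kΩ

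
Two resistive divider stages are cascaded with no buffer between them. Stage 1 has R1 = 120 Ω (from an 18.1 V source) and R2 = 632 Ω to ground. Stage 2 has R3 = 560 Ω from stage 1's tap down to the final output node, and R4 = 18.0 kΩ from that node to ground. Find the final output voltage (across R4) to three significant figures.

V_out ≈ 14.7 V

Stage 2 presents R3+R4 = 18560 Ω as a load on stage 1's tap.
Stage 1's lower leg becomes R2‖(R3+R4) = 611.2 Ω, so V_mid = 18.1 × 611.2/731.2 = 15.13 V.
Stage 2 is itself unloaded: V_out = V_mid × R4/(R3+R4) = 15.13 × 18000/18560 = 14.7 V.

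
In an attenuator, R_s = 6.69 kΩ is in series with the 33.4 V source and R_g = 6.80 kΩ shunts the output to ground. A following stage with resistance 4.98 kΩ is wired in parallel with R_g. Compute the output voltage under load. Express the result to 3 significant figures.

V_out ≈ 10.0 V

The load sits in parallel with R_g: R_g‖R_L = (6.80 × 4.98) / (6.80 + 4.98) = 2.875 kΩ.
V_out = 33.4 × 2.875 / (6.69 + 2.875) = 33.4 × 2.875/9.565 = 10.0 V.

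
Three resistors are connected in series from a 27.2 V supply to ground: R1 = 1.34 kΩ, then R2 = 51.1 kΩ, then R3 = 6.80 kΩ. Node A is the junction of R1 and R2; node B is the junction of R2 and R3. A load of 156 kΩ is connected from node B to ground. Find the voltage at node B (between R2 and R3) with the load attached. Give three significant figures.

V ≈ 3.01 V

At node B, R3 is in parallel with the load: R3‖R_L = 6.516 kΩ.
Below node A the resistance is R2 + (R3‖R_L) = 57.62 kΩ, so V_A = 27.2 × 57.62/58.96 = 26.58 V.
Then V_B = V_A × (R3‖R_L)/(R2 + R3‖R_L) = 26.58 × 6.516/57.62 = 3.01 V.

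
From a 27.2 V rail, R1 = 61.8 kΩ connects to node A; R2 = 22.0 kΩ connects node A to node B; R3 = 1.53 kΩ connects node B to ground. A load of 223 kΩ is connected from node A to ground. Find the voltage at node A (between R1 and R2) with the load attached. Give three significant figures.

V ≈ 6.97 V

Below node A the series string R2+R3 = 23.53 kΩ sits in parallel with the 223 kΩ load: 21.28 kΩ.
V_A = 27.2 × 21.28/(61.8 + 21.28) = 6.97 V.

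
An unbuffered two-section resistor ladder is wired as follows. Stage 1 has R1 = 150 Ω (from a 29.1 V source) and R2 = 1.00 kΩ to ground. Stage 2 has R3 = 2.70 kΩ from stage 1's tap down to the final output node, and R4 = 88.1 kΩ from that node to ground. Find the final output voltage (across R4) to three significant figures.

Stage 2 presents R3+R4 = 90800 Ω as a load on stage 1's tap.
Stage 1's lower leg becomes R2‖(R3+R4) = 989.1 Ω, so V_mid = 29.1 × 989.1/1139 = 25.27 V.
Stage 2 is itself unloaded: V_out = V_mid × R4/(R3+R4) = 25.27 × 88100/90800 = 24.5 V.

V_out ≈ 24.5 V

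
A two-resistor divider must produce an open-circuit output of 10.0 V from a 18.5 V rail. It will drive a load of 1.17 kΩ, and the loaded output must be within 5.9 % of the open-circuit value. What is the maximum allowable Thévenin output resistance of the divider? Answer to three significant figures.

R_th ≤ 73.4 Ω

Loading drop = R_th/(R_th + R_L) ≤ 0.0590, so R_th ≤ R_L · ε/(1−ε) = 1.17 kΩ × 0.0590/0.9410 = 73.4 Ω.
(Any R1, R2 with R2/(R1+R2) = 0.541 and R1‖R2 ≤ 73.4 Ω will meet the spec.)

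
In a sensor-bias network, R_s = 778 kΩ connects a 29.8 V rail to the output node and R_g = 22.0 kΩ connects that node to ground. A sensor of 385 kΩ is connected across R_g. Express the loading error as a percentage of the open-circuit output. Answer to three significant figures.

The divider's output (Thévenin) resistance is R_s‖R_g = 21.39 kΩ.
Fractional drop under load = R_th/(R_th + R_L) = 21.39 / (21.39 + 385) = 0.05265.
So the output falls by 5.26 %.

5.26 %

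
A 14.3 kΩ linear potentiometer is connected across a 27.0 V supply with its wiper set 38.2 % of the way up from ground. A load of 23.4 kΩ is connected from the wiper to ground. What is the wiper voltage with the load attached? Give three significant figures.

The wiper splits the pot into (1−α)R = 8.837 kΩ above and αR = 5.463 kΩ below.
Lower section ‖ load = 4.429 kΩ.
V_wiper = 27.0 × 4.429/(8.837 + 4.429) = 9.01 V.

V ≈ 9.01 V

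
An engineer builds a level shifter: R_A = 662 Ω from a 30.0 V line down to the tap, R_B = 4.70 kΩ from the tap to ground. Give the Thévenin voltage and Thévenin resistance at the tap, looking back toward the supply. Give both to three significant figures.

V_th = 26.3 V, R_th = 580 Ω

V_th is the open-circuit tap voltage: 30.0 × 4700/(662 + 4700) = 26.3 V.
With the supply zeroed, R_A and R_B appear in parallel from the tap: R_th = R_A‖R_B = (662 × 4700)/5362 = 580 Ω.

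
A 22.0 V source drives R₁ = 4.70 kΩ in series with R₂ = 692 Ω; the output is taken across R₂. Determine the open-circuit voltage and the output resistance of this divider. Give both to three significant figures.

V_th = 2.82 V, R_th = 603 Ω

V_th is the open-circuit tap voltage: 22.0 × 692/(4700 + 692) = 2.82 V.
With the supply zeroed, R₁ and R₂ appear in parallel from the tap: R_th = R₁‖R₂ = (4700 × 692)/5392 = 603 Ω.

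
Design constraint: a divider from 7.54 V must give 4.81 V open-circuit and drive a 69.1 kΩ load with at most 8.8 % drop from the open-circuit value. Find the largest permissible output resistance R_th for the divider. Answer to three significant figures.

Loading drop = R_th/(R_th + R_L) ≤ 0.0880, so R_th ≤ R_L · ε/(1−ε) = 69.1 kΩ × 0.0880/0.9120 = 6.67 kΩ.

R_th ≤ 6.67 kΩ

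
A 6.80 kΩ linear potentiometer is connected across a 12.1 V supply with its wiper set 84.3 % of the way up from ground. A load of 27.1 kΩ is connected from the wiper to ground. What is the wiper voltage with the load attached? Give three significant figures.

V ≈ 9.87 V

The wiper splits the pot into (1−α)R = 1.068 kΩ above and αR = 5.732 kΩ below.
Lower section ‖ load = 4.732 kΩ.
V_wiper = 12.1 × 4.732/(1.068 + 4.732) = 9.87 V.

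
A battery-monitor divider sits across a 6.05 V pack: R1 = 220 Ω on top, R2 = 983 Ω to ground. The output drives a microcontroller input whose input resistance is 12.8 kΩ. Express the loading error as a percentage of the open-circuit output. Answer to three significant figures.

The divider's output (Thévenin) resistance is R1‖R2 = 179.8 Ω.
Fractional drop under load = R_th/(R_th + R_L) = 179.8 / (179.8 + 12800) = 0.01385.
So the output falls by 1.38 %.

1.38 %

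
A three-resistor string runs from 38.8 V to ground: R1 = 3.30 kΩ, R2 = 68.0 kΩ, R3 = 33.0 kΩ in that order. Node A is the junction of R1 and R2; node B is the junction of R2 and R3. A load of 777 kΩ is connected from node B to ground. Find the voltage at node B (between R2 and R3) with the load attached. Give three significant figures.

V ≈ 11.9 V

At node B, R3 is in parallel with the load: R3‖R_L = 31.66 kΩ.
Below node A the resistance is R2 + (R3‖R_L) = 99.66 kΩ, so V_A = 38.8 × 99.66/103.0 = 37.56 V.
Then V_B = V_A × (R3‖R_L)/(R2 + R3‖R_L) = 37.56 × 31.66/99.66 = 11.9 V.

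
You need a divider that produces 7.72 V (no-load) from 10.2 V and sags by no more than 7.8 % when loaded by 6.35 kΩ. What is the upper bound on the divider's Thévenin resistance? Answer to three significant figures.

R_th ≤ 537 Ω

Loading drop = R_th/(R_th + R_L) ≤ 0.0780, so R_th ≤ R_L · ε/(1−ε) = 6.35 kΩ × 0.0780/0.9220 = 537 Ω.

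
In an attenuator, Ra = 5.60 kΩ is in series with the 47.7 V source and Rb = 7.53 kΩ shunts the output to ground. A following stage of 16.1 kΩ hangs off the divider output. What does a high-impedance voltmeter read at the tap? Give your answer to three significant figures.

The load sits in parallel with Rb: Rb‖R_L = (7.53 × 16.1) / (7.53 + 16.1) = 5.130 kΩ.
V_out = 47.7 × 5.130 / (5.60 + 5.130) = 47.7 × 5.130/10.73 = 22.8 V.
(Unloaded it would have been 27.4 V.)

V_out ≈ 22.8 V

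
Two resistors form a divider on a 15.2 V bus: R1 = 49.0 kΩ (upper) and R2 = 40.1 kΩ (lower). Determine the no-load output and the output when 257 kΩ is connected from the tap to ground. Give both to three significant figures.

Open-circuit: V = 15.2 × 40.1/(49.0 + 40.1) = 6.84 V.
With the load, R2 becomes R2‖R_L = 34.69 kΩ, so V = 15.2 × 34.69/83.69 = 6.30 V.

Unloaded: 6.84 V; loaded: 6.30 V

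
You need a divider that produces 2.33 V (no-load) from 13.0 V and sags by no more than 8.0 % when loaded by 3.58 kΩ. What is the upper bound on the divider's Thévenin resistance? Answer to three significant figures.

Loading drop = R_th/(R_th + R_L) ≤ 0.0800, so R_th ≤ R_L · ε/(1−ε) = 3.58 kΩ × 0.0800/0.9200 = 311 Ω.

R_th ≤ 311 Ω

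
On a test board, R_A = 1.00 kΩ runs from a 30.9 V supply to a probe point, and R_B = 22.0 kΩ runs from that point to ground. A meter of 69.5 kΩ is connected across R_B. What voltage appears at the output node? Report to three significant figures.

The load sits in parallel with R_B: R_B‖R_L = (22.0 × 69.5) / (22.0 + 69.5) = 16.71 kΩ.
V_out = 30.9 × 16.71 / (1.00 + 16.71) = 30.9 × 16.71/17.71 = 29.2 V.

V_out ≈ 29.2 V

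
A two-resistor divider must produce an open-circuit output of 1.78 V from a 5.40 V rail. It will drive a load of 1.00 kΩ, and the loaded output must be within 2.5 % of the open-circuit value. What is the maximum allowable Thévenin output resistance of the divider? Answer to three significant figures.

R_th ≤ 25.6 Ω

Loading drop = R_th/(R_th + R_L) ≤ 0.0250, so R_th ≤ R_L · ε/(1−ε) = 1.00 kΩ × 0.0250/0.9750 = 25.6 Ω.
(Any R1, R2 with R2/(R1+R2) = 0.330 and R1‖R2 ≤ 25.6 Ω will meet the spec.)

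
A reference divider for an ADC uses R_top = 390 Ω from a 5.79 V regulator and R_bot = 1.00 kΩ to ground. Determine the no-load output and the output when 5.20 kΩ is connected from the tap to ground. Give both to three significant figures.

Unloaded: 4.17 V; loaded: 3.95 V

Open-circuit: V = 5.79 × 1000/(390 + 1000) = 4.17 V.
With the load, R_bot becomes R_bot‖R_L = 838.7 Ω, so V = 5.79 × 838.7/1229 = 3.95 V.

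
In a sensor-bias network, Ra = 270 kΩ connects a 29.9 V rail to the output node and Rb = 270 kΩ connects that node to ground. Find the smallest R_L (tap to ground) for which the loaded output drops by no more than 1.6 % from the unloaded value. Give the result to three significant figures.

Output resistance R_th = Ra‖Rb = (270 × 270)/540.0 = 135.0 kΩ.
The fractional drop is R_th/(R_th + R_L); requiring this ≤ 0.0160 gives R_L ≥ R_th(1/0.0160 − 1) = 135.0 × 61.50 = 8.30 MΩ.

R_L(min) ≈ 8.30 MΩ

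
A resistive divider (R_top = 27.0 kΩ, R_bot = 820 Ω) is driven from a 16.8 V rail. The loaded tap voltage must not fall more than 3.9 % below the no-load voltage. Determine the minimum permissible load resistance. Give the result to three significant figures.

Output resistance R_th = R_top‖R_bot = (27000 × 820)/27820 = 795.8 Ω.
The fractional drop is R_th/(R_th + R_L); requiring this ≤ 0.0390 gives R_L ≥ R_th(1/0.0390 − 1) = 795.8 × 24.64 = 19.6 kΩ.

R_L(min) ≈ 19.6 kΩ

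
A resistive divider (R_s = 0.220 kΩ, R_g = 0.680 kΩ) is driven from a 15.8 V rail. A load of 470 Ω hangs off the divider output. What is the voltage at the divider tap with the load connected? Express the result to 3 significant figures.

V_out ≈ 8.82 V

The load sits in parallel with R_g: R_g‖R_L = (680 × 470) / (680 + 470) = 277.9 Ω.
V_out = 15.8 × 277.9 / (220 + 277.9) = 15.8 × 277.9/497.9 = 8.82 V.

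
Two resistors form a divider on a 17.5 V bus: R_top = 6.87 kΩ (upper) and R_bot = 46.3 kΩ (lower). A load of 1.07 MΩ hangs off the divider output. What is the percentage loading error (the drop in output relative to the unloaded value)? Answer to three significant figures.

The divider's output (Thévenin) resistance is R_top‖R_bot = 5.982 kΩ.
Fractional drop under load = R_th/(R_th + R_L) = 5.982 / (5.982 + 1070) = 0.005560.
So the output falls by 0.556 %.

0.556 %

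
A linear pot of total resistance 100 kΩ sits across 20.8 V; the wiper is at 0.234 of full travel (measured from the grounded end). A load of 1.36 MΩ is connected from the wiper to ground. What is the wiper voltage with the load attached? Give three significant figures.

V ≈ 4.80 V

The wiper splits the pot into (1−α)R = 76.60 kΩ above and αR = 23.40 kΩ below.
Lower section ‖ load = 23.00 kΩ.
V_wiper = 20.8 × 23.00/(76.60 + 23.00) = 4.80 V.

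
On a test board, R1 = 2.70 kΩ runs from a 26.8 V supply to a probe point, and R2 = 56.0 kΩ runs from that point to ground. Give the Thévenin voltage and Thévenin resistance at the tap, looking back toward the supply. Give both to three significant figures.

V_th is the open-circuit tap voltage: 26.8 × 56.0/(2.70 + 56.0) = 25.6 V.
With the supply zeroed, R1 and R2 appear in parallel from the tap: R_th = R1‖R2 = (2.70 × 56.0)/58.70 = 2.58 kΩ.

V_th = 25.6 V, R_th = 2.58 kΩ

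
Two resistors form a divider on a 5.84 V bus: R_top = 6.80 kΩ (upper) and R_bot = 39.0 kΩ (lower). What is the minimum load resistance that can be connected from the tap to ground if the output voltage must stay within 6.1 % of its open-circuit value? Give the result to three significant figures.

Output resistance R_th = R_top‖R_bot = (6.80 × 39.0)/45.80 = 5.790 kΩ.
The fractional drop is R_th/(R_th + R_L); requiring this ≤ 0.0610 gives R_L ≥ R_th(1/0.0610 − 1) = 5.790 × 15.39 = 89.1 kΩ.

R_L(min) ≈ 89.1 kΩ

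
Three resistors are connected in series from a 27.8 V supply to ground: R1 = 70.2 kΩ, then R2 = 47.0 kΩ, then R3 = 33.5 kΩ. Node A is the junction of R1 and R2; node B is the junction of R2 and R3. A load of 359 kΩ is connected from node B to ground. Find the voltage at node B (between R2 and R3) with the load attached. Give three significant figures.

At node B, R3 is in parallel with the load: R3‖R_L = 30.64 kΩ.
Below node A the resistance is R2 + (R3‖R_L) = 77.64 kΩ, so V_A = 27.8 × 77.64/147.8 = 14.60 V.
Then V_B = V_A × (R3‖R_L)/(R2 + R3‖R_L) = 14.60 × 30.64/77.64 = 5.76 V.

V ≈ 5.76 V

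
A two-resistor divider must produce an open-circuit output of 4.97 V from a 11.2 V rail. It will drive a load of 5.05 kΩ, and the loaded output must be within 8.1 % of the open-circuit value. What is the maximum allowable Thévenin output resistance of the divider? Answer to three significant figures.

R_th ≤ 445 Ω

Loading drop = R_th/(R_th + R_L) ≤ 0.0810, so R_th ≤ R_L · ε/(1−ε) = 5.05 kΩ × 0.0810/0.9190 = 445 Ω.
(Any R1, R2 with R2/(R1+R2) = 0.444 and R1‖R2 ≤ 445 Ω will meet the spec.)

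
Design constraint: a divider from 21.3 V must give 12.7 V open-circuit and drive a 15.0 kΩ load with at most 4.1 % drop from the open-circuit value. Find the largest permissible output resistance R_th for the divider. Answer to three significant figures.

R_th ≤ 641 Ω

Loading drop = R_th/(R_th + R_L) ≤ 0.0410, so R_th ≤ R_L · ε/(1−ε) = 15.0 kΩ × 0.0410/0.9590 = 641 Ω.
(Any R1, R2 with R2/(R1+R2) = 0.596 and R1‖R2 ≤ 641 Ω will meet the spec.)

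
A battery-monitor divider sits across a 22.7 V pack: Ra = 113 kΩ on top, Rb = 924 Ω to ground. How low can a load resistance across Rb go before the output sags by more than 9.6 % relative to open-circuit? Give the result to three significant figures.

Output resistance R_th = Ra‖Rb = (113000 × 924)/113900 = 916.5 Ω.
The fractional drop is R_th/(R_th + R_L); requiring this ≤ 0.0960 gives R_L ≥ R_th(1/0.0960 − 1) = 916.5 × 9.417 = 8.63 kΩ.

R_L(min) ≈ 8.63 kΩ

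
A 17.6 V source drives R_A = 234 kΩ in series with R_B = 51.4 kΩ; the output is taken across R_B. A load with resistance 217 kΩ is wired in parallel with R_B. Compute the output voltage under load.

V_out ≈ 2.65 V

The load sits in parallel with R_B: R_B‖R_L = (51.4 × 217) / (51.4 + 217) = 41.56 kΩ.
V_out = 17.6 × 41.56 / (234 + 41.56) = 17.6 × 41.56/275.6 = 2.65 V.
(Unloaded it would have been 3.17 V.)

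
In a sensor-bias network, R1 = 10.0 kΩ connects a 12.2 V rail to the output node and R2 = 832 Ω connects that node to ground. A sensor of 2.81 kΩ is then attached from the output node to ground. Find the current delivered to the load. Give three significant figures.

R2‖R_L = 641.9 Ω; V_out = 12.2 × 641.9/10640 = 0.7359 V.
I_L = V_out / R_L = 0.7359 / 2.81 kΩ = 0.262 mA.

I_L ≈ 0.262 mA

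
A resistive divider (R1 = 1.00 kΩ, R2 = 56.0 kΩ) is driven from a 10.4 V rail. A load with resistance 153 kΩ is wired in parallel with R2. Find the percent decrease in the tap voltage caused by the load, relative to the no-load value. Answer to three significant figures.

0.638 %

The divider's output (Thévenin) resistance is R1‖R2 = 0.9825 kΩ.
Fractional drop under load = R_th/(R_th + R_L) = 0.9825 / (0.9825 + 153) = 0.006380.
So the output falls by 0.638 %.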